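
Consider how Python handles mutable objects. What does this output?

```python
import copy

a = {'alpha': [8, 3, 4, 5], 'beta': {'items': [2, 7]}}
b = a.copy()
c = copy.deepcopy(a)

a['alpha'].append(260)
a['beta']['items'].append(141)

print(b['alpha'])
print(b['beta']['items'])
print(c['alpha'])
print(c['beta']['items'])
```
[8, 3, 4, 5, 260]
[2, 7, 141]
[8, 3, 4, 5]
[2, 7]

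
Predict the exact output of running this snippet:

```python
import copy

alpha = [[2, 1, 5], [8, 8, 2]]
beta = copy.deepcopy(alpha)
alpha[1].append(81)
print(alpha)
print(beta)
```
[[2, 1, 5], [8, 8, 2, 81]]
[[2, 1, 5], [8, 8, 2]]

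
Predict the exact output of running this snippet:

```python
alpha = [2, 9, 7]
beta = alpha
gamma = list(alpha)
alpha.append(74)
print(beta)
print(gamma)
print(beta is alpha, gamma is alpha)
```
[2, 9, 7, 74]
[2, 9, 7]
True False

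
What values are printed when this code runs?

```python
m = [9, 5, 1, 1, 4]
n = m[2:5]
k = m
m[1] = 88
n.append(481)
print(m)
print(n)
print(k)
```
[9, 88, 1, 1, 4]
[1, 1, 4, 481]
[9, 88, 1, 1, 4]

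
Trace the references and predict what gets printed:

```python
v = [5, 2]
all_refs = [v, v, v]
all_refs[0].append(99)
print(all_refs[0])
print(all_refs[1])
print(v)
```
[5, 2, 99]
[5, 2, 99]
[5, 2, 99]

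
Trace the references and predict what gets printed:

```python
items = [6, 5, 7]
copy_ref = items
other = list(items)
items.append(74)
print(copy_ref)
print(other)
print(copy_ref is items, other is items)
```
[6, 5, 7, 74]
[6, 5, 7]
True False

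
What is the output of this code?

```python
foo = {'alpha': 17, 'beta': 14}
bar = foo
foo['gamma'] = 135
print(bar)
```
{'alpha': 17, 'beta': 14, 'gamma': 135}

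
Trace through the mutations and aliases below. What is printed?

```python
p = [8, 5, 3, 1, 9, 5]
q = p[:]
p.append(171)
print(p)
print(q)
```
[8, 5, 3, 1, 9, 5, 171]
[8, 5, 3, 1, 9, 5]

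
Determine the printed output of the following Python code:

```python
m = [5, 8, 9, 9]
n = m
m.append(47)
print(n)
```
[5, 8, 9, 9, 47]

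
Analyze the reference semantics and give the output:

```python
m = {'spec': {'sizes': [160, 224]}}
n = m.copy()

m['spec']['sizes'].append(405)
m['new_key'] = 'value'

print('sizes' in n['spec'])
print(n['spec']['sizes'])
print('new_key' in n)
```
True
[160, 224, 405]
False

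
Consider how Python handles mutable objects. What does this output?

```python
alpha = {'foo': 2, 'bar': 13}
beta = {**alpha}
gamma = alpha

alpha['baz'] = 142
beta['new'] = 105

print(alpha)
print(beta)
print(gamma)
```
{'foo': 2, 'bar': 13, 'baz': 142}
{'foo': 2, 'bar': 13, 'new': 105}
{'foo': 2, 'bar': 13, 'baz': 142}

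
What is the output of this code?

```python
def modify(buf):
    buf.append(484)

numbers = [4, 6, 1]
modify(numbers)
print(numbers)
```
[4, 6, 1, 484]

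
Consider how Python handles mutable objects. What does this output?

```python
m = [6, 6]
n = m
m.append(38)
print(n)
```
[6, 6, 38]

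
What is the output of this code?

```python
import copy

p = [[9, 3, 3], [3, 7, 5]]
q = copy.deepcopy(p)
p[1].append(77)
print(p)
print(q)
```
[[9, 3, 3], [3, 7, 5, 77]]
[[9, 3, 3], [3, 7, 5]]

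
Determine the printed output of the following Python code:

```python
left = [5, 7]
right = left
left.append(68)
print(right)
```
[5, 7, 68]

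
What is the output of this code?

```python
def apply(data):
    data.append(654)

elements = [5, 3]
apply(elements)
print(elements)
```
[5, 3, 654]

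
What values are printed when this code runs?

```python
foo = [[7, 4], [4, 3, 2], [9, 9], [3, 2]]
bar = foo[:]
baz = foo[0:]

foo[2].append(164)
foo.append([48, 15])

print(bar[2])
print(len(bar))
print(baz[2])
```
[9, 9, 164]
4
[9, 9, 164]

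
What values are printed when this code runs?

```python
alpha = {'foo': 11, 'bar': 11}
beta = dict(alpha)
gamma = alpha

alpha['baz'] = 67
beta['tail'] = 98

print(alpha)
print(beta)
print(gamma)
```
{'foo': 11, 'bar': 11, 'baz': 67}
{'foo': 11, 'bar': 11, 'tail': 98}
{'foo': 11, 'bar': 11, 'baz': 67}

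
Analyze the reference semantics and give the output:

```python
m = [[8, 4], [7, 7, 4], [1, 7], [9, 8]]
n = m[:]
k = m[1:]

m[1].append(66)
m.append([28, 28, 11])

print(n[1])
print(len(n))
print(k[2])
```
[7, 7, 4, 66]
4
[9, 8]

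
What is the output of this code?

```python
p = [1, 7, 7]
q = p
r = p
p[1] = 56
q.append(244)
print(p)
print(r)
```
[1, 56, 7, 244]
[1, 56, 7, 244]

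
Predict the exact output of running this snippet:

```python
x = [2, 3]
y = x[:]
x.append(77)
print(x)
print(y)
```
[2, 3, 77]
[2, 3]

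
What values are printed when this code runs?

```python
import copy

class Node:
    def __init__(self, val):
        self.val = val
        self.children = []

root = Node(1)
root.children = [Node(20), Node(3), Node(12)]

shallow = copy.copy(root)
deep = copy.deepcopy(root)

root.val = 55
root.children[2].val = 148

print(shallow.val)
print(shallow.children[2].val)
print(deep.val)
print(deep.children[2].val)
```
1
148
1
12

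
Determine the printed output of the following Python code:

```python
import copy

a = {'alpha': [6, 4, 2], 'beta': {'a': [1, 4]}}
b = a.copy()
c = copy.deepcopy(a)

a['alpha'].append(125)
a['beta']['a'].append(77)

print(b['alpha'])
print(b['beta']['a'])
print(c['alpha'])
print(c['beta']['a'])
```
[6, 4, 2, 125]
[1, 4, 77]
[6, 4, 2]
[1, 4]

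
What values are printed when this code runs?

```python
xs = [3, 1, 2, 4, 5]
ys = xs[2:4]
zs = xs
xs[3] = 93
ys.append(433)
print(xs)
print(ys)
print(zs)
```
[3, 1, 2, 93, 5]
[2, 4, 433]
[3, 1, 2, 93, 5]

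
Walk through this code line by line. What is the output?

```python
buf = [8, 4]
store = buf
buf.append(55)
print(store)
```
[8, 4, 55]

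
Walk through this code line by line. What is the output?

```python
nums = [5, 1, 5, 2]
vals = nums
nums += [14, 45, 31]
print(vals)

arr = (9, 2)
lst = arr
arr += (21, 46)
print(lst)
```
[5, 1, 5, 2, 14, 45, 31]
(9, 2)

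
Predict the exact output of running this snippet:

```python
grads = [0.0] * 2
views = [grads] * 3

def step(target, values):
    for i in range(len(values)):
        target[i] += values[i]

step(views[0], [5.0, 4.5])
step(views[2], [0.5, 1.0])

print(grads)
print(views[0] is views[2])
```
[5.5, 5.5]
True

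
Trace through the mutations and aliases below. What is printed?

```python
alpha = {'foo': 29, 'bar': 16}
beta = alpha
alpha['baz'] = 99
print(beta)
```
{'foo': 29, 'bar': 16, 'baz': 99}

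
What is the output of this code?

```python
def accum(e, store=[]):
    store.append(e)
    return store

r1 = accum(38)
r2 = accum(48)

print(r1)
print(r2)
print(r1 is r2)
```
[38, 48]
[38, 48]
True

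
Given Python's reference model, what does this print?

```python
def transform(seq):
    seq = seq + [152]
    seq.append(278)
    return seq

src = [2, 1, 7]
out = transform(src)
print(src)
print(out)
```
[2, 1, 7]
[2, 1, 7, 152, 278]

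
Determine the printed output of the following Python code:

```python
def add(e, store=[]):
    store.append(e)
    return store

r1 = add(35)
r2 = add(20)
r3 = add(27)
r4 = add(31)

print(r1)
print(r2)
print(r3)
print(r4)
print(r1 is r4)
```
[35, 20, 27, 31]
[35, 20, 27, 31]
[35, 20, 27, 31]
[35, 20, 27, 31]
True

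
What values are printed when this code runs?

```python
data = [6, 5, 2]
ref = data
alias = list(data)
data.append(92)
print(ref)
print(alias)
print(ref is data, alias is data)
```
[6, 5, 2, 92]
[6, 5, 2]
True False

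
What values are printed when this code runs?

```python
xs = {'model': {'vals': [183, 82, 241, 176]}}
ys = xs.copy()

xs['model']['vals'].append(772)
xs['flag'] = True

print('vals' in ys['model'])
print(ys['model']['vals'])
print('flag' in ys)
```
True
[183, 82, 241, 176, 772]
False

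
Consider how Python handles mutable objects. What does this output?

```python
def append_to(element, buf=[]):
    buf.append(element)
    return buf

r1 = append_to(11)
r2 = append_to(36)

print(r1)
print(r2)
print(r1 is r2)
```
[11, 36]
[11, 36]
True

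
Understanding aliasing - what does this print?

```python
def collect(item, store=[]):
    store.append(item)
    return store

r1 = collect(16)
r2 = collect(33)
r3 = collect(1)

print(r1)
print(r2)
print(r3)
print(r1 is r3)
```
[16, 33, 1]
[16, 33, 1]
[16, 33, 1]
True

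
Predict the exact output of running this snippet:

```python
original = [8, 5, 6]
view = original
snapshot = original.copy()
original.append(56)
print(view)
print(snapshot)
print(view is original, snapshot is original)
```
[8, 5, 6, 56]
[8, 5, 6]
True False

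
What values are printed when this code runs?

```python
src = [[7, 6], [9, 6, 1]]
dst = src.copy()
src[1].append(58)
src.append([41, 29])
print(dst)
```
[[7, 6], [9, 6, 1, 58]]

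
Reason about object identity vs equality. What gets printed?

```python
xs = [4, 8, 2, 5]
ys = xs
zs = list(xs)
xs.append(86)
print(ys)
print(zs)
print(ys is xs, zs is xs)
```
[4, 8, 2, 5, 86]
[4, 8, 2, 5]
True False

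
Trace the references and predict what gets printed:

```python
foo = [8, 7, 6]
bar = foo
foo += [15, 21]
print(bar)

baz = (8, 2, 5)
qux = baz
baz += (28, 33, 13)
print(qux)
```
[8, 7, 6, 15, 21]
(8, 2, 5)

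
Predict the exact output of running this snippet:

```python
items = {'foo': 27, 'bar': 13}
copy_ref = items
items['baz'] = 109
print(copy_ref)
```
{'foo': 27, 'bar': 13, 'baz': 109}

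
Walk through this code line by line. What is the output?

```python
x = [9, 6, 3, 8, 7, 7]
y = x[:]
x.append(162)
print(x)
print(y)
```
[9, 6, 3, 8, 7, 7, 162]
[9, 6, 3, 8, 7, 7]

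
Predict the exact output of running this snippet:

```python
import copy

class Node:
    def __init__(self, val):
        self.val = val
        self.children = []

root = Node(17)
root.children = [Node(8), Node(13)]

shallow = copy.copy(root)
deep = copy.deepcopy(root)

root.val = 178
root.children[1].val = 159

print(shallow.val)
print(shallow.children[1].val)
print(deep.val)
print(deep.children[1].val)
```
17
159
17
13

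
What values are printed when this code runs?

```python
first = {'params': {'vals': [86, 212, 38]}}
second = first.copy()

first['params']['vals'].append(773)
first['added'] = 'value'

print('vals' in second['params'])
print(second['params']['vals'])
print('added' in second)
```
True
[86, 212, 38, 773]
False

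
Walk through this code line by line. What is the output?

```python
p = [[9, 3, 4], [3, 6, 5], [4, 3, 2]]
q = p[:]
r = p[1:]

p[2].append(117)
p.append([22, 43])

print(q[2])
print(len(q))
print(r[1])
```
[4, 3, 2, 117]
3
[4, 3, 2, 117]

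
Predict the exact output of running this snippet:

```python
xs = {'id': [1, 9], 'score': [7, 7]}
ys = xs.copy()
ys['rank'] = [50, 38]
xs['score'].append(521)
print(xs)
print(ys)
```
{'id': [1, 9], 'score': [7, 7, 521]}
{'id': [1, 9], 'score': [7, 7, 521], 'rank': [50, 38]}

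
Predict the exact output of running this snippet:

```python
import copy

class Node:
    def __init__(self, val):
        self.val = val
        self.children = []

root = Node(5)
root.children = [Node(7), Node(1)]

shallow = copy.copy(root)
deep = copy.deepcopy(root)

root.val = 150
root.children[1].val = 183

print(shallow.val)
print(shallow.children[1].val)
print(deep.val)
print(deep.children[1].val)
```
5
183
5
1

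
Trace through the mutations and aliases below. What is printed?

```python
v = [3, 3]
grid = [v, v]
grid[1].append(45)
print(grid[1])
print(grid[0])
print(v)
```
[3, 3, 45]
[3, 3, 45]
[3, 3, 45]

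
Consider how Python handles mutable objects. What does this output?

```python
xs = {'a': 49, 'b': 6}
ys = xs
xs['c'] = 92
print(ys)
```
{'a': 49, 'b': 6, 'c': 92}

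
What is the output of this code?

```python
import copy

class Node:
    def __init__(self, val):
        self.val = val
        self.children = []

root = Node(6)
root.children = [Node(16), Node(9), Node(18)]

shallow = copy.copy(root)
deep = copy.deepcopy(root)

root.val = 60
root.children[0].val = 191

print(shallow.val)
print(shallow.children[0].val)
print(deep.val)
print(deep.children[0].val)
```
6
191
6
16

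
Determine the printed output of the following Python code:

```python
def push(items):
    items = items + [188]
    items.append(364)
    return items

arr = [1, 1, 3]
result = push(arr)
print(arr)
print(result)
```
[1, 1, 3]
[1, 1, 3, 188, 364]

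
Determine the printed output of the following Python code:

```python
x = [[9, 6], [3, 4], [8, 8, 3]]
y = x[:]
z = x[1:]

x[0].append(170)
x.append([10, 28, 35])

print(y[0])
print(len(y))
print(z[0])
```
[9, 6, 170]
3
[3, 4]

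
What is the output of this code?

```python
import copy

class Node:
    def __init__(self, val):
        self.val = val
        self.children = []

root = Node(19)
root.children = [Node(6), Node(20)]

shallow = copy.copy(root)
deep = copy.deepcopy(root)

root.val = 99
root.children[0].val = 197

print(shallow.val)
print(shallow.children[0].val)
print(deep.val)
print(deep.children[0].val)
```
19
197
19
6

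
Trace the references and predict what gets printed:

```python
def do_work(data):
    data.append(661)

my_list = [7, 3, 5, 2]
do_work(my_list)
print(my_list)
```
[7, 3, 5, 2, 661]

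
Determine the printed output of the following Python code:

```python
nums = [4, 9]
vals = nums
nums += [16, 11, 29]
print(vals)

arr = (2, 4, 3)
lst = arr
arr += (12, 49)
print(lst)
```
[4, 9, 16, 11, 29]
(2, 4, 3)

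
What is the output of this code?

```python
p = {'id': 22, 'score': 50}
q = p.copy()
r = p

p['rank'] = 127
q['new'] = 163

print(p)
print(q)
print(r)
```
{'id': 22, 'score': 50, 'rank': 127}
{'id': 22, 'score': 50, 'new': 163}
{'id': 22, 'score': 50, 'rank': 127}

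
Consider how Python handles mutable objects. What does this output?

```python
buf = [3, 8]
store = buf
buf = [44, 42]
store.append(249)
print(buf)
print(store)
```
[44, 42]
[3, 8, 249]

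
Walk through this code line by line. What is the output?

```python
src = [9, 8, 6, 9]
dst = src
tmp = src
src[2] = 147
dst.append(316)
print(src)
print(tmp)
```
[9, 8, 147, 9, 316]
[9, 8, 147, 9, 316]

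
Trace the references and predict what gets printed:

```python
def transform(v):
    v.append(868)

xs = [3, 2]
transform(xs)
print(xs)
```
[3, 2, 868]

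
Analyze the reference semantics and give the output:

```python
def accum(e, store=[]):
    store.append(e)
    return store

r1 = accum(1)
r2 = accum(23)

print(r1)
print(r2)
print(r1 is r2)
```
[1, 23]
[1, 23]
True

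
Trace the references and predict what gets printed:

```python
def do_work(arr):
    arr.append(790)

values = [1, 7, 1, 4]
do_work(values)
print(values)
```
[1, 7, 1, 4, 790]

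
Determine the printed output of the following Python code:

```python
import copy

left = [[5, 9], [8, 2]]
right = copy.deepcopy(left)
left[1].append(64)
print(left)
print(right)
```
[[5, 9], [8, 2, 64]]
[[5, 9], [8, 2]]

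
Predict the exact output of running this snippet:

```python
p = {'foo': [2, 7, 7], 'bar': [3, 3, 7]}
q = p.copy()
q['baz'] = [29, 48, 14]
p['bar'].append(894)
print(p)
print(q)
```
{'foo': [2, 7, 7], 'bar': [3, 3, 7, 894]}
{'foo': [2, 7, 7], 'bar': [3, 3, 7, 894], 'baz': [29, 48, 14]}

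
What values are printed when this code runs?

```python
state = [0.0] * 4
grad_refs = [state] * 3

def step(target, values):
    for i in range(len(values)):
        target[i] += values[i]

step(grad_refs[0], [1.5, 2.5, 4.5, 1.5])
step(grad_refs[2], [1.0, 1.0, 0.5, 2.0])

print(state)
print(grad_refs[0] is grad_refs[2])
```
[2.5, 3.5, 5.0, 3.5]
True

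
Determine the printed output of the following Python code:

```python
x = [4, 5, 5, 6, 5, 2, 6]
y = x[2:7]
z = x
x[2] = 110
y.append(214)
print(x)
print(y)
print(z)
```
[4, 5, 110, 6, 5, 2, 6]
[5, 6, 5, 2, 6, 214]
[4, 5, 110, 6, 5, 2, 6]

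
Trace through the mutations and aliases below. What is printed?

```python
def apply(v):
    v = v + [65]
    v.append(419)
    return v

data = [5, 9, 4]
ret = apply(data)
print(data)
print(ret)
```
[5, 9, 4]
[5, 9, 4, 65, 419]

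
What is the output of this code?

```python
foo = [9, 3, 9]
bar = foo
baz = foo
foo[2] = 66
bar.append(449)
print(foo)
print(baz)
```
[9, 3, 66, 449]
[9, 3, 66, 449]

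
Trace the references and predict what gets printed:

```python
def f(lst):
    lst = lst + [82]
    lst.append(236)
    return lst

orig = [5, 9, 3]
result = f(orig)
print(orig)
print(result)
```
[5, 9, 3]
[5, 9, 3, 82, 236]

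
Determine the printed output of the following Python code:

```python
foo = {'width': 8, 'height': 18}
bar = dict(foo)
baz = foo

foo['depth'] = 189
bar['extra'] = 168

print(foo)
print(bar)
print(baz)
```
{'width': 8, 'height': 18, 'depth': 189}
{'width': 8, 'height': 18, 'extra': 168}
{'width': 8, 'height': 18, 'depth': 189}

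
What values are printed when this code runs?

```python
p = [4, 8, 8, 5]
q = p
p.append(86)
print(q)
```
[4, 8, 8, 5, 86]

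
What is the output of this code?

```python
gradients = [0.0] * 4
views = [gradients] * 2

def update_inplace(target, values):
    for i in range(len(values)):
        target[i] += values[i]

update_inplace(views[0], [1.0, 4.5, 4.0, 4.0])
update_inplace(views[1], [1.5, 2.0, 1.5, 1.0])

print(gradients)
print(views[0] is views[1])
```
[2.5, 6.5, 5.5, 5.0]
True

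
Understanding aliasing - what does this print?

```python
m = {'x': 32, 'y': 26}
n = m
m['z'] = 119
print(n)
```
{'x': 32, 'y': 26, 'z': 119}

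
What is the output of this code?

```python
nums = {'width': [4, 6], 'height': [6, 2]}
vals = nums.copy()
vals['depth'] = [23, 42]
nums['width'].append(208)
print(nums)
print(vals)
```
{'width': [4, 6, 208], 'height': [6, 2]}
{'width': [4, 6, 208], 'height': [6, 2], 'depth': [23, 42]}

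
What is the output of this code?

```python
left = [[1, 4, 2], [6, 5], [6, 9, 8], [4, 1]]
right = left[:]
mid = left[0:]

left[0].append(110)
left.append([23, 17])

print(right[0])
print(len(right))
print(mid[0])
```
[1, 4, 2, 110]
4
[1, 4, 2, 110]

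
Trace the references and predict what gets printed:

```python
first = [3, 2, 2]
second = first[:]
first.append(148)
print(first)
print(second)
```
[3, 2, 2, 148]
[3, 2, 2]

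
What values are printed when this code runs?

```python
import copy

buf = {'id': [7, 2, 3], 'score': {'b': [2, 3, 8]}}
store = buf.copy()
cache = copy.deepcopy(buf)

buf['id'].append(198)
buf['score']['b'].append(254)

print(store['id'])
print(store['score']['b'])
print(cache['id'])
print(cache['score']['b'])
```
[7, 2, 3, 198]
[2, 3, 8, 254]
[7, 2, 3]
[2, 3, 8]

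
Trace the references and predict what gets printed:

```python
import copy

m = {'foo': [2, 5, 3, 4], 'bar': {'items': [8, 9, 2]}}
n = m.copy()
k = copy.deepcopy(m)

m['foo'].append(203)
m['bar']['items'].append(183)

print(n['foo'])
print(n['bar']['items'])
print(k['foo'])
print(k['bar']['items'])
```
[2, 5, 3, 4, 203]
[8, 9, 2, 183]
[2, 5, 3, 4]
[8, 9, 2]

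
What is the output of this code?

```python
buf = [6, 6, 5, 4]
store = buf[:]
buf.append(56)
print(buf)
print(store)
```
[6, 6, 5, 4, 56]
[6, 6, 5, 4]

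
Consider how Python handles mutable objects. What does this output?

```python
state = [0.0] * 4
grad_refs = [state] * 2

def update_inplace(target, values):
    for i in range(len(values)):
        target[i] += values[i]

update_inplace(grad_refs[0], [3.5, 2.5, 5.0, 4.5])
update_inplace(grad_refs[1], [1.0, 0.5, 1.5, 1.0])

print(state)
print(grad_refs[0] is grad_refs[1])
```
[4.5, 3.0, 6.5, 5.5]
True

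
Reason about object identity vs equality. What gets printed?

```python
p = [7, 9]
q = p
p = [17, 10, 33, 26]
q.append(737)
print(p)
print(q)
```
[17, 10, 33, 26]
[7, 9, 737]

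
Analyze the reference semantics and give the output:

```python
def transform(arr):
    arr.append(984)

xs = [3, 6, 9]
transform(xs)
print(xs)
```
[3, 6, 9, 984]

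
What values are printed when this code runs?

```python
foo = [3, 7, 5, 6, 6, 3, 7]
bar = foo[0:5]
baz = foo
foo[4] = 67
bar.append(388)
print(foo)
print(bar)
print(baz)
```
[3, 7, 5, 6, 67, 3, 7]
[3, 7, 5, 6, 6, 388]
[3, 7, 5, 6, 67, 3, 7]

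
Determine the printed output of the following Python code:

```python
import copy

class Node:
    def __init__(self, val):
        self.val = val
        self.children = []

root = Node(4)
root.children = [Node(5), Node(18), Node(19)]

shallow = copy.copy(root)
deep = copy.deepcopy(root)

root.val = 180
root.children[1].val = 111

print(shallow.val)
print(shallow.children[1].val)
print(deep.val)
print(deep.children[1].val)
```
4
111
4
18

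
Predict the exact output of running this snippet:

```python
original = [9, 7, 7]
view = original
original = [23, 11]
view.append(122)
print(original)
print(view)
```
[23, 11]
[9, 7, 7, 122]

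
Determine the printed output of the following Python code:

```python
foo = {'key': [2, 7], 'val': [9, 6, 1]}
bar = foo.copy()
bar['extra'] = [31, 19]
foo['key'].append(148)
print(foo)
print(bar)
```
{'key': [2, 7, 148], 'val': [9, 6, 1]}
{'key': [2, 7, 148], 'val': [9, 6, 1], 'extra': [31, 19]}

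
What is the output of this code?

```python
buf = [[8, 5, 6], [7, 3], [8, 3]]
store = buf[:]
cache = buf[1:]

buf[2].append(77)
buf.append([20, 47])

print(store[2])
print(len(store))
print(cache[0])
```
[8, 3, 77]
3
[7, 3]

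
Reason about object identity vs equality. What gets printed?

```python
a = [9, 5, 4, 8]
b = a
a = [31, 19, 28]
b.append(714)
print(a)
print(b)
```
[31, 19, 28]
[9, 5, 4, 8, 714]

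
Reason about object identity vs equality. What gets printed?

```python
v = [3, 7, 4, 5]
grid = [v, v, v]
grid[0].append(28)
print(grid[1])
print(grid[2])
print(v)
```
[3, 7, 4, 5, 28]
[3, 7, 4, 5, 28]
[3, 7, 4, 5, 28]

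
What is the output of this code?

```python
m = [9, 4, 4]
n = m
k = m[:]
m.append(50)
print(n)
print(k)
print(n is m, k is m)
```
[9, 4, 4, 50]
[9, 4, 4]
True False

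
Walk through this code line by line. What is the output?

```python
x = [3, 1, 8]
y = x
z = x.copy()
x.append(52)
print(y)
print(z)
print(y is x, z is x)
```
[3, 1, 8, 52]
[3, 1, 8]
True False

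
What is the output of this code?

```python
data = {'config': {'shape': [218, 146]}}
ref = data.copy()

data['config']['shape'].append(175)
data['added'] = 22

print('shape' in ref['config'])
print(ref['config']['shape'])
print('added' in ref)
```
True
[218, 146, 175]
False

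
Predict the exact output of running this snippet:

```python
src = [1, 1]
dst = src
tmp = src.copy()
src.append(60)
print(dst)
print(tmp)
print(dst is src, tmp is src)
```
[1, 1, 60]
[1, 1]
True False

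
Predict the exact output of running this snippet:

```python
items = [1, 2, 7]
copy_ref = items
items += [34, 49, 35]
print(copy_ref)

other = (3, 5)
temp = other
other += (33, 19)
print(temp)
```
[1, 2, 7, 34, 49, 35]
(3, 5)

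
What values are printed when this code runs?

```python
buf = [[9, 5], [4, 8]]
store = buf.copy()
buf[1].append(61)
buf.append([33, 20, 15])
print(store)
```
[[9, 5], [4, 8, 61]]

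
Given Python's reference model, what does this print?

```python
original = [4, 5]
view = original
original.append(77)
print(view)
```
[4, 5, 77]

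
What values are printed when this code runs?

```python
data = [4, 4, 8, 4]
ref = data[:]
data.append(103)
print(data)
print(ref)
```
[4, 4, 8, 4, 103]
[4, 4, 8, 4]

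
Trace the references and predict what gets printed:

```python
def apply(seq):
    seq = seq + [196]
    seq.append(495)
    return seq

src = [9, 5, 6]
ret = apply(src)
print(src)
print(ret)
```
[9, 5, 6]
[9, 5, 6, 196, 495]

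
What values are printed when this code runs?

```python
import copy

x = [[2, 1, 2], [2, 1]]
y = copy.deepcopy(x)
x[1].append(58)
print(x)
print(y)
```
[[2, 1, 2], [2, 1, 58]]
[[2, 1, 2], [2, 1]]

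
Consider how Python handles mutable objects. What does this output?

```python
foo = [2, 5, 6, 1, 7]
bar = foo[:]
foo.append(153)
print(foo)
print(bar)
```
[2, 5, 6, 1, 7, 153]
[2, 5, 6, 1, 7]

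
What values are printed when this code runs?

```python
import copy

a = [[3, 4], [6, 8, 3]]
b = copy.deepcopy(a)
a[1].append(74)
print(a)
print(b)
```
[[3, 4], [6, 8, 3, 74]]
[[3, 4], [6, 8, 3]]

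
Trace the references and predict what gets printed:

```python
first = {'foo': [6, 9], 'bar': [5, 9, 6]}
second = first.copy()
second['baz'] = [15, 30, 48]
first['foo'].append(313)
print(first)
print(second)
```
{'foo': [6, 9, 313], 'bar': [5, 9, 6]}
{'foo': [6, 9, 313], 'bar': [5, 9, 6], 'baz': [15, 30, 48]}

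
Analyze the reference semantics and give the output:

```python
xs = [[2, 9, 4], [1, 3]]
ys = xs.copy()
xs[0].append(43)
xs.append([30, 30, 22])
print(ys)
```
[[2, 9, 4, 43], [1, 3]]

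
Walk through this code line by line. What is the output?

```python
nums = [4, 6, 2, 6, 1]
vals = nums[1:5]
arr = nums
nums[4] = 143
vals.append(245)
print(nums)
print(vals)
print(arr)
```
[4, 6, 2, 6, 143]
[6, 2, 6, 1, 245]
[4, 6, 2, 6, 143]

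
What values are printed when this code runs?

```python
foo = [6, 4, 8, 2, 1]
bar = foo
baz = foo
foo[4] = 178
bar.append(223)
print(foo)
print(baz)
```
[6, 4, 8, 2, 178, 223]
[6, 4, 8, 2, 178, 223]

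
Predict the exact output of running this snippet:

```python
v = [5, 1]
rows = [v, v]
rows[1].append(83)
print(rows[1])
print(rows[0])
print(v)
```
[5, 1, 83]
[5, 1, 83]
[5, 1, 83]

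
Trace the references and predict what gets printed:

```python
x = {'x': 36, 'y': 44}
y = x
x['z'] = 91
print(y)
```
{'x': 36, 'y': 44, 'z': 91}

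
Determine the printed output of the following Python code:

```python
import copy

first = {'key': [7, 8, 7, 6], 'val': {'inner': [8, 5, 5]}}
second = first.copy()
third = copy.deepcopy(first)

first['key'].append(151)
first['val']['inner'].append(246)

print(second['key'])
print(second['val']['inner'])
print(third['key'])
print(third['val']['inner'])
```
[7, 8, 7, 6, 151]
[8, 5, 5, 246]
[7, 8, 7, 6]
[8, 5, 5]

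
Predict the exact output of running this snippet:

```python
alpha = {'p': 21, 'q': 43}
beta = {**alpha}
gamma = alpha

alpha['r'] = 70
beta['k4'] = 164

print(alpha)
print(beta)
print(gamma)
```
{'p': 21, 'q': 43, 'r': 70}
{'p': 21, 'q': 43, 'k4': 164}
{'p': 21, 'q': 43, 'r': 70}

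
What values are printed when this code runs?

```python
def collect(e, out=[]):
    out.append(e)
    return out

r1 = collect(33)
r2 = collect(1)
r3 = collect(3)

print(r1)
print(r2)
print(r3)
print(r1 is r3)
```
[33, 1, 3]
[33, 1, 3]
[33, 1, 3]
True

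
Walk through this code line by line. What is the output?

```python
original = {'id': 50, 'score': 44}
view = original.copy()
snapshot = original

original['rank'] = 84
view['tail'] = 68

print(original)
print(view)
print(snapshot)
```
{'id': 50, 'score': 44, 'rank': 84}
{'id': 50, 'score': 44, 'tail': 68}
{'id': 50, 'score': 44, 'rank': 84}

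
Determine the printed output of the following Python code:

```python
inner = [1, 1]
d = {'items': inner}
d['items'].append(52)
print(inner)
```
[1, 1, 52]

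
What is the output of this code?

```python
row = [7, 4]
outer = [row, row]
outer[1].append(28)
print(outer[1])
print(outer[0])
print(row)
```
[7, 4, 28]
[7, 4, 28]
[7, 4, 28]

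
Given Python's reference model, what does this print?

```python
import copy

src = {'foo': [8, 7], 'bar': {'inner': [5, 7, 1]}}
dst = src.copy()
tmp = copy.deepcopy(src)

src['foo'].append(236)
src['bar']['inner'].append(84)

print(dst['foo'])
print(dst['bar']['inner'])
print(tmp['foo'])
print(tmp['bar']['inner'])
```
[8, 7, 236]
[5, 7, 1, 84]
[8, 7]
[5, 7, 1]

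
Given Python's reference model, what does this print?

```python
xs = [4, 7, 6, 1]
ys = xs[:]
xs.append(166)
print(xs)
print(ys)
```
[4, 7, 6, 1, 166]
[4, 7, 6, 1]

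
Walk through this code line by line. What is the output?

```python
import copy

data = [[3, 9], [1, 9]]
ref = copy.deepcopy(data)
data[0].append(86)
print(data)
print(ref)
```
[[3, 9, 86], [1, 9]]
[[3, 9], [1, 9]]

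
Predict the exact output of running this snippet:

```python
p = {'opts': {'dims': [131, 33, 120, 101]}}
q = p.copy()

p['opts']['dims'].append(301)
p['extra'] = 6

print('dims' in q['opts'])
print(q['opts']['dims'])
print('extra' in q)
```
True
[131, 33, 120, 101, 301]
False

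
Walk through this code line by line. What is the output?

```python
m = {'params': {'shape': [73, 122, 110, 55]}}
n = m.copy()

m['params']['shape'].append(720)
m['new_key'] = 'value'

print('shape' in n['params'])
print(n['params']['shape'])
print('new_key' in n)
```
True
[73, 122, 110, 55, 720]
False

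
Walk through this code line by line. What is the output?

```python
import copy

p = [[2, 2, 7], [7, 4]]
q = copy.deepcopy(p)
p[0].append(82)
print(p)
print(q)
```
[[2, 2, 7, 82], [7, 4]]
[[2, 2, 7], [7, 4]]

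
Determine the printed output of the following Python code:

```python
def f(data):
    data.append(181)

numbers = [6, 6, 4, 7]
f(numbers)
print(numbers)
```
[6, 6, 4, 7, 181]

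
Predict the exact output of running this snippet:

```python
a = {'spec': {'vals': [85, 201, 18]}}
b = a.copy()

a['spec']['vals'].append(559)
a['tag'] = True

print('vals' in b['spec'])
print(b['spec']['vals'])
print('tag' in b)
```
True
[85, 201, 18, 559]
False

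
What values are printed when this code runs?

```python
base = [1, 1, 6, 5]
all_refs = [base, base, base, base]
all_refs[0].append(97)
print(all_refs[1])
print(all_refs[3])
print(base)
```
[1, 1, 6, 5, 97]
[1, 1, 6, 5, 97]
[1, 1, 6, 5, 97]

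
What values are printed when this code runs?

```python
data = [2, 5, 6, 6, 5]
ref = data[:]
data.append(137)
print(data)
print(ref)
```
[2, 5, 6, 6, 5, 137]
[2, 5, 6, 6, 5]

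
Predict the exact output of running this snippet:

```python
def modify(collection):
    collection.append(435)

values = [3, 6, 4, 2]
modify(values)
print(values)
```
[3, 6, 4, 2, 435]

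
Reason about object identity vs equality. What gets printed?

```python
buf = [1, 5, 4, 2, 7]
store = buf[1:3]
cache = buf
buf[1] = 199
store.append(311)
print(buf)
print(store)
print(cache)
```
[1, 199, 4, 2, 7]
[5, 4, 311]
[1, 199, 4, 2, 7]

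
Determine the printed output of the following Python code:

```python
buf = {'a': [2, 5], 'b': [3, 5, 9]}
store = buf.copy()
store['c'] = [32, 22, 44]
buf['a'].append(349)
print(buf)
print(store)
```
{'a': [2, 5, 349], 'b': [3, 5, 9]}
{'a': [2, 5, 349], 'b': [3, 5, 9], 'c': [32, 22, 44]}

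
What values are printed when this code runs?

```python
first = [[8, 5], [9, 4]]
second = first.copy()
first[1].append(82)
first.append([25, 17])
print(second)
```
[[8, 5], [9, 4, 82]]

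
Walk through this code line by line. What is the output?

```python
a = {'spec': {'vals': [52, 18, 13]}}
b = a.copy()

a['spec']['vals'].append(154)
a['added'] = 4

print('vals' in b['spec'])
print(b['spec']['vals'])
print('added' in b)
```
True
[52, 18, 13, 154]
False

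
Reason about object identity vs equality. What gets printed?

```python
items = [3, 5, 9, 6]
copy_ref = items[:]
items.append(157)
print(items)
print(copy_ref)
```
[3, 5, 9, 6, 157]
[3, 5, 9, 6]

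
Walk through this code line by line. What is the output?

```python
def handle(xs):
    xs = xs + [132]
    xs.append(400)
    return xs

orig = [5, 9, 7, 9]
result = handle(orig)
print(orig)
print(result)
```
[5, 9, 7, 9]
[5, 9, 7, 9, 132, 400]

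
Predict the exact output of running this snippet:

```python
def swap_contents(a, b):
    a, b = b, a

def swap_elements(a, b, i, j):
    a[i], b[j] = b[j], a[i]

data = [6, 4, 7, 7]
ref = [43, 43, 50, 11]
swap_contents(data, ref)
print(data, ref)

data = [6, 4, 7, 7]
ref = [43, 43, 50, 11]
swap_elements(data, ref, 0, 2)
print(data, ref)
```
[6, 4, 7, 7] [43, 43, 50, 11]
[50, 4, 7, 7] [43, 43, 6, 11]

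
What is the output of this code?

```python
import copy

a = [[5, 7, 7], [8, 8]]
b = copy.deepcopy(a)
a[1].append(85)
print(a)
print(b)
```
[[5, 7, 7], [8, 8, 85]]
[[5, 7, 7], [8, 8]]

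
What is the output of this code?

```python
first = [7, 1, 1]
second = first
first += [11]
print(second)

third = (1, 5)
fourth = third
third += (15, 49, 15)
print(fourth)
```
[7, 1, 1, 11]
(1, 5)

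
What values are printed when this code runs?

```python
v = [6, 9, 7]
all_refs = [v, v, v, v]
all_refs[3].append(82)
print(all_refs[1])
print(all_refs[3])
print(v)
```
[6, 9, 7, 82]
[6, 9, 7, 82]
[6, 9, 7, 82]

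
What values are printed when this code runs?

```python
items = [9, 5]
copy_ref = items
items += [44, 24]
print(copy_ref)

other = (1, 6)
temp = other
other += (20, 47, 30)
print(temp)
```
[9, 5, 44, 24]
(1, 6)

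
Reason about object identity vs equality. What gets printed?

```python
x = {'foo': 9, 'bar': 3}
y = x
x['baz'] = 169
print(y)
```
{'foo': 9, 'bar': 3, 'baz': 169}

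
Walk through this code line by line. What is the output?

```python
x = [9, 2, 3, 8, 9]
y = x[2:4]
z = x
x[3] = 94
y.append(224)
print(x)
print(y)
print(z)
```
[9, 2, 3, 94, 9]
[3, 8, 224]
[9, 2, 3, 94, 9]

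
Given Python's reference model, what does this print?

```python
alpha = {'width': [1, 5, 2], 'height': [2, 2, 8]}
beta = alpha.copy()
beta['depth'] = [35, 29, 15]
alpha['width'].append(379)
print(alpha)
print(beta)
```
{'width': [1, 5, 2, 379], 'height': [2, 2, 8]}
{'width': [1, 5, 2, 379], 'height': [2, 2, 8], 'depth': [35, 29, 15]}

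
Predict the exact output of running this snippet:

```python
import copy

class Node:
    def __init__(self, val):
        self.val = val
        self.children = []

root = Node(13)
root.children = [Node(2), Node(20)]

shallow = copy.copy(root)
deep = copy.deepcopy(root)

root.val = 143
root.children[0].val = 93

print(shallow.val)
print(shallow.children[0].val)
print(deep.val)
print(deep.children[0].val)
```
13
93
13
2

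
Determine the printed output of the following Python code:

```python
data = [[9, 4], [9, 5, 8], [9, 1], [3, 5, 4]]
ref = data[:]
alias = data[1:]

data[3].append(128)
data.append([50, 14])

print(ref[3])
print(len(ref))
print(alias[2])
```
[3, 5, 4, 128]
4
[3, 5, 4, 128]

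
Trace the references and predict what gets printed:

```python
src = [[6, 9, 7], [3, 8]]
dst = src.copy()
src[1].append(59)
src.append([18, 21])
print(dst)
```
[[6, 9, 7], [3, 8, 59]]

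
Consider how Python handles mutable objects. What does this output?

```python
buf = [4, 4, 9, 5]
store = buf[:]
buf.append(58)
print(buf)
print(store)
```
[4, 4, 9, 5, 58]
[4, 4, 9, 5]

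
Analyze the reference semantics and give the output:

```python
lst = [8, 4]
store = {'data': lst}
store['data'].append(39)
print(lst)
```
[8, 4, 39]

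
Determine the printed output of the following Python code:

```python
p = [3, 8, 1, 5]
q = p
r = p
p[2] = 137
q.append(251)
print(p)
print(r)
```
[3, 8, 137, 5, 251]
[3, 8, 137, 5, 251]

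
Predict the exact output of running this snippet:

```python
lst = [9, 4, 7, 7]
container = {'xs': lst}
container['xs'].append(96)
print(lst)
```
[9, 4, 7, 7, 96]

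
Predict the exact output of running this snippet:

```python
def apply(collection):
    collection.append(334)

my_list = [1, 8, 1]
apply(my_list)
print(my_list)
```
[1, 8, 1, 334]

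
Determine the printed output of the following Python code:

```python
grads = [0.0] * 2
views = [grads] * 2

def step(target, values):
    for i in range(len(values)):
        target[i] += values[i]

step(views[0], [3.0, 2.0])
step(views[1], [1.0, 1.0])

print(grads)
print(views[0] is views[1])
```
[4.0, 3.0]
True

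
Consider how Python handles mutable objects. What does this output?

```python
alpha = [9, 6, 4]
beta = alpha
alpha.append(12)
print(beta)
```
[9, 6, 4, 12]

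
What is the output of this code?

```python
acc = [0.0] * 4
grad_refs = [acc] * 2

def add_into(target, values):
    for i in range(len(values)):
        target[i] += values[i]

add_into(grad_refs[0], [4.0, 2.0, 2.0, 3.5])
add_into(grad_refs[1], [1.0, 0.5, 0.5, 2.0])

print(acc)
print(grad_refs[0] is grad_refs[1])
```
[5.0, 2.5, 2.5, 5.5]
True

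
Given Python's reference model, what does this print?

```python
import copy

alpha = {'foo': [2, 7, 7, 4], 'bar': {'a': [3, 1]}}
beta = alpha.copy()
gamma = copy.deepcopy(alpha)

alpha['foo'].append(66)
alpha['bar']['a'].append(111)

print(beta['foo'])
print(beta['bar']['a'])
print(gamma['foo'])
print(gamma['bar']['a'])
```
[2, 7, 7, 4, 66]
[3, 1, 111]
[2, 7, 7, 4]
[3, 1]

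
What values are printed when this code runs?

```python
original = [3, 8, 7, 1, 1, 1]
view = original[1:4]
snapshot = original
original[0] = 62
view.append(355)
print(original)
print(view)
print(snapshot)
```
[62, 8, 7, 1, 1, 1]
[8, 7, 1, 355]
[62, 8, 7, 1, 1, 1]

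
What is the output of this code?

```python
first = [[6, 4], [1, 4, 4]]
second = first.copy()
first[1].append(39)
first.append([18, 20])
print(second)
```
[[6, 4], [1, 4, 4, 39]]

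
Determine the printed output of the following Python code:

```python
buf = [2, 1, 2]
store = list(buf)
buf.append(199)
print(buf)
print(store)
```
[2, 1, 2, 199]
[2, 1, 2]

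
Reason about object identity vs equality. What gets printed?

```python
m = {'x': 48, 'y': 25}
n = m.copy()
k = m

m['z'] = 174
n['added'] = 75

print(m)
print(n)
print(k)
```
{'x': 48, 'y': 25, 'z': 174}
{'x': 48, 'y': 25, 'added': 75}
{'x': 48, 'y': 25, 'z': 174}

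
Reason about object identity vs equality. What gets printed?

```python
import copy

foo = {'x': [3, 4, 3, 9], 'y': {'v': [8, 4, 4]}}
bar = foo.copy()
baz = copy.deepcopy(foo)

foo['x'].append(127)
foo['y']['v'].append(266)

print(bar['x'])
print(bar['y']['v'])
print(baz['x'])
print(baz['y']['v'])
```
[3, 4, 3, 9, 127]
[8, 4, 4, 266]
[3, 4, 3, 9]
[8, 4, 4]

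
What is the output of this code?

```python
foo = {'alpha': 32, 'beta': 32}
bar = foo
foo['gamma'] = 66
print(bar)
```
{'alpha': 32, 'beta': 32, 'gamma': 66}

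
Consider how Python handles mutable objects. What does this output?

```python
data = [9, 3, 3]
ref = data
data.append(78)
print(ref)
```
[9, 3, 3, 78]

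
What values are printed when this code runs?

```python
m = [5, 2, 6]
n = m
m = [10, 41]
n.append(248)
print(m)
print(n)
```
[10, 41]
[5, 2, 6, 248]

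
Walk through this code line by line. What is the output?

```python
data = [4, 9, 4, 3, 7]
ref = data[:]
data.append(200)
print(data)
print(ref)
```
[4, 9, 4, 3, 7, 200]
[4, 9, 4, 3, 7]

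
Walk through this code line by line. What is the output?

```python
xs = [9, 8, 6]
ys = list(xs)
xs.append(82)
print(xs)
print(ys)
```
[9, 8, 6, 82]
[9, 8, 6]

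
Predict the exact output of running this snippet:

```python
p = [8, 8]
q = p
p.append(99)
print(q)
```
[8, 8, 99]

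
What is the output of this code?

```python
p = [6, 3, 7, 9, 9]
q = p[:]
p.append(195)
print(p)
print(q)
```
[6, 3, 7, 9, 9, 195]
[6, 3, 7, 9, 9]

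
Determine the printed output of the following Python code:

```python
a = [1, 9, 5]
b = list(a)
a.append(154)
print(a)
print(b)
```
[1, 9, 5, 154]
[1, 9, 5]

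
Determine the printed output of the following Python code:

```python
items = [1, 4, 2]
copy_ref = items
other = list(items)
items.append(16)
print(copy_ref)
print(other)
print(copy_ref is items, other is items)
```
[1, 4, 2, 16]
[1, 4, 2]
True False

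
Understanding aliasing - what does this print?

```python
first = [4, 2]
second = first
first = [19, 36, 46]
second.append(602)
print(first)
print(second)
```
[19, 36, 46]
[4, 2, 602]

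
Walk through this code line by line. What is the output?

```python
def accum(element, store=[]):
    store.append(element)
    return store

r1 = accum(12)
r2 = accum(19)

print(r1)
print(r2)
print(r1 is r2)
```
[12, 19]
[12, 19]
True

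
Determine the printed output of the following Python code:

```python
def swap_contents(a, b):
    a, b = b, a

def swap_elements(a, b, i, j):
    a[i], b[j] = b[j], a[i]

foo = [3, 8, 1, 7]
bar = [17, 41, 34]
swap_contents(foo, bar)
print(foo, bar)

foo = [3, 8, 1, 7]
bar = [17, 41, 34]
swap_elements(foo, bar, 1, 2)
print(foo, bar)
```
[3, 8, 1, 7] [17, 41, 34]
[3, 34, 1, 7] [17, 41, 8]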